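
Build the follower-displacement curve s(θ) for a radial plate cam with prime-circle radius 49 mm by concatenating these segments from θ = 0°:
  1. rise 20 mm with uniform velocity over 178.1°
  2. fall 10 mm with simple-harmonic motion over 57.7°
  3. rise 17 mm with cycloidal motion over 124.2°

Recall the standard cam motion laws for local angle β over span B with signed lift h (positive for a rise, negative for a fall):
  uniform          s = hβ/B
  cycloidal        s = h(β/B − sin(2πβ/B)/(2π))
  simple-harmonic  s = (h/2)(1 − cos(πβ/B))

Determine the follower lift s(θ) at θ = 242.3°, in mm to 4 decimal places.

seg 1 [0°–178.1°] uniform, h=20: full span → s += 20 → s = 20.0000
seg 2 [178.1°–235.8°] simple-harmonic, h=-10: full span → s += -10 → s = 10.0000
seg 3 [235.8°–360°] cycloidal, h=17: θ=242.3° here. β=6.5, B=124.2. 17·(0.0523 − sin(2π·0.0523)/(2π)) = 0.0159 → s = 10.0159

10.0159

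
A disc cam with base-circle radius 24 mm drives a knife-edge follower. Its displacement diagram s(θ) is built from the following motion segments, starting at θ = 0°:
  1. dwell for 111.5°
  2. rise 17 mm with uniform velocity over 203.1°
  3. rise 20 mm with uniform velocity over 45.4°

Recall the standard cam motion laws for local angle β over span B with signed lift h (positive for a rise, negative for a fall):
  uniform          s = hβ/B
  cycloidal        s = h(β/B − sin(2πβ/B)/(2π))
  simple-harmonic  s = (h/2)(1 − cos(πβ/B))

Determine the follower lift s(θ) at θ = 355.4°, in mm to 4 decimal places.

seg 1 [0°–111.5°] dwell: s stays 0.0000
seg 2 [111.5°–314.6°] uniform, h=17: full span → s += 17 → s = 17.0000
seg 3 [314.6°–360°] uniform, h=20: θ=355.4° here. β=40.8, B=45.4. 20·40.8/45.4 = 17.9736 → s = 34.9736

34.9736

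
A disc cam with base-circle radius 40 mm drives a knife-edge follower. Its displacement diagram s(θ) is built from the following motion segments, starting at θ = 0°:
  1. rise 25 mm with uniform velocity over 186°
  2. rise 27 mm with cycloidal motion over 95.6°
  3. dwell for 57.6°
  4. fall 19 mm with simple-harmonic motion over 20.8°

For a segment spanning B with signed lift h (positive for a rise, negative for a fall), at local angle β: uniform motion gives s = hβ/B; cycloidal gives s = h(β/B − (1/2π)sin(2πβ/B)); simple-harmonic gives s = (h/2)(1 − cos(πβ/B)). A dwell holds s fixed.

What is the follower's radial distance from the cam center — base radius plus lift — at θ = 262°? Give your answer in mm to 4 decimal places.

seg 1 [0°–186°] uniform, h=25: full span → s += 25 → s = 25.0000
seg 2 [186°–281.6°] cycloidal, h=27: θ=262° here. β=76, B=95.6. 27·(0.7950 − sin(2π·0.7950)/(2π)) = 25.5912 → s = 50.5912
radial distance = base radius + s = 40 + 50.5912 = 90.5912

90.5912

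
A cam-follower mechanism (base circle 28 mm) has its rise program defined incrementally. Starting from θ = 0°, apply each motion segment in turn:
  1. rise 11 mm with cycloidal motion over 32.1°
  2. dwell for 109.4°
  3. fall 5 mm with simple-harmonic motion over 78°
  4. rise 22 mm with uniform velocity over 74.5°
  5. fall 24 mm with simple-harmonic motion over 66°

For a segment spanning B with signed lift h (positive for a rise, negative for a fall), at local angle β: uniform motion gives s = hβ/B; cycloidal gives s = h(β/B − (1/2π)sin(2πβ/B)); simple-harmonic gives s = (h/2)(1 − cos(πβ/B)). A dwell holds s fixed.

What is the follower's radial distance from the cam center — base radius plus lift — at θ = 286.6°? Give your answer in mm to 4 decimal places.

seg 1 [0°–32.1°] cycloidal, h=11: full span → s += 11 → s = 11.0000
seg 2 [32.1°–141.5°] dwell: s stays 11.0000
seg 3 [141.5°–219.5°] simple-harmonic, h=-5: full span → s += -5 → s = 6.0000
seg 4 [219.5°–294°] uniform, h=22: θ=286.6° here. β=67.1, B=74.5. 22·67.1/74.5 = 19.8148 → s = 25.8148
radial distance = base radius + s = 28 + 25.8148 = 53.8148

53.8148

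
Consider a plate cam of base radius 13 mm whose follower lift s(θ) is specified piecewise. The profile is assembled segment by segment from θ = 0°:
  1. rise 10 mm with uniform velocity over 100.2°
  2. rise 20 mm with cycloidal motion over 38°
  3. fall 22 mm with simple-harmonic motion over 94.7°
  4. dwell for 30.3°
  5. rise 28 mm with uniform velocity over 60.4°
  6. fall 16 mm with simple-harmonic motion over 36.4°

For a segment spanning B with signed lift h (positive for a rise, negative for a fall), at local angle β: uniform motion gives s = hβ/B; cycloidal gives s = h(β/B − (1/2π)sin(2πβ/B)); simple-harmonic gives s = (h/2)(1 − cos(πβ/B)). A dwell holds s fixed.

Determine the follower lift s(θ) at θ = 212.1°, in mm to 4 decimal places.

seg 1 [0°–100.2°] uniform, h=10: full span → s += 10 → s = 10.0000
seg 2 [100.2°–138.2°] cycloidal, h=20: full span → s += 20 → s = 30.0000
seg 3 [138.2°–232.9°] simple-harmonic, h=-22: θ=212.1° here. β=73.9, B=94.7. -22/2·(1 − cos(π·0.7804)) = -19.4835 → s = 10.5165

10.5165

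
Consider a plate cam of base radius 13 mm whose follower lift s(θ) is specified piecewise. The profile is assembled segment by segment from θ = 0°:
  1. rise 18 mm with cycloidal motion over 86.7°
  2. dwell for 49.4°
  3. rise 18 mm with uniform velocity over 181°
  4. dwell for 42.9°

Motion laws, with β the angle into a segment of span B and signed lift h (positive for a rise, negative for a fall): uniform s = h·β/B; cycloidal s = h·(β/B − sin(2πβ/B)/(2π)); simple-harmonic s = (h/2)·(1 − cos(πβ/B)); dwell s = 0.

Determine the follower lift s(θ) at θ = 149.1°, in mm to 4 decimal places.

seg 1 [0°–86.7°] cycloidal, h=18: full span → s += 18 → s = 18.0000
seg 2 [86.7°–136.1°] dwell: s stays 18.0000
seg 3 [136.1°–317.1°] uniform, h=18: θ=149.1° here. β=13, B=181. 18·13/181 = 1.2928 → s = 19.2928

19.2928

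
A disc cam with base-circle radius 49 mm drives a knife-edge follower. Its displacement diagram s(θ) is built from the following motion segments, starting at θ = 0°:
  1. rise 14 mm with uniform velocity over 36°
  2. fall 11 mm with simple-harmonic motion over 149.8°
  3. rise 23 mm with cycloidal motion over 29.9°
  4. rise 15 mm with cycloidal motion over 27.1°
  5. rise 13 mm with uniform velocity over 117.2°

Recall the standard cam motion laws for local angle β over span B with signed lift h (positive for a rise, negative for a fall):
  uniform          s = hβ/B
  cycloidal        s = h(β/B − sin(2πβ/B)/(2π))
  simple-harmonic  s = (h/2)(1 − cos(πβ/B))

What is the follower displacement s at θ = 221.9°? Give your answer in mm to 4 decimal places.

seg 1 [0°–36°] uniform, h=14: full span → s += 14 → s = 14.0000
seg 2 [36°–185.8°] simple-harmonic, h=-11: full span → s += -11 → s = 3.0000
seg 3 [185.8°–215.7°] cycloidal, h=23: full span → s += 23 → s = 26.0000
seg 4 [215.7°–242.8°] cycloidal, h=15: θ=221.9° here. β=6.2, B=27.1. 15·(0.2288 − sin(2π·0.2288)/(2π)) = 1.0656 → s = 27.0656

27.0656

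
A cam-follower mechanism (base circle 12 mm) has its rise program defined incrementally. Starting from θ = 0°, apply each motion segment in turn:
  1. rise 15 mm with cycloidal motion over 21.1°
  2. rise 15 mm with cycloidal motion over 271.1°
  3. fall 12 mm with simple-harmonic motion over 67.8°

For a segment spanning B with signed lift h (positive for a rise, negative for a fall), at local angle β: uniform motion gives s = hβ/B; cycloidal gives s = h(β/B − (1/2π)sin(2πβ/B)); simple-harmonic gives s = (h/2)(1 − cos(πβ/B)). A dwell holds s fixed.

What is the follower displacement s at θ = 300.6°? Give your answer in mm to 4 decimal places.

seg 1 [0°–21.1°] cycloidal, h=15: full span → s += 15 → s = 15.0000
seg 2 [21.1°–292.2°] cycloidal, h=15: full span → s += 15 → s = 30.0000
seg 3 [292.2°–360°] simple-harmonic, h=-12: θ=300.6° here. β=8.4, B=67.8. -12/2·(1 − cos(π·0.1239)) = -0.4488 → s = 29.5512

29.5512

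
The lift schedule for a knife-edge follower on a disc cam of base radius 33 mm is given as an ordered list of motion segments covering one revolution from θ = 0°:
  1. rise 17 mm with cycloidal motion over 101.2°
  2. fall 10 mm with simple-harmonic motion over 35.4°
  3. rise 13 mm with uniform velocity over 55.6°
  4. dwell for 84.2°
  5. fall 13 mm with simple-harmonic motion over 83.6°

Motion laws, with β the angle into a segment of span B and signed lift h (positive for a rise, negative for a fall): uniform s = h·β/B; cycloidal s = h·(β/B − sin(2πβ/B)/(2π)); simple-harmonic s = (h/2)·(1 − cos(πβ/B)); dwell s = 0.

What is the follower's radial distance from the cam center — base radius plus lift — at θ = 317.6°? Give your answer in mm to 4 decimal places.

seg 1 [0°–101.2°] cycloidal, h=17: full span → s += 17 → s = 17.0000
seg 2 [101.2°–136.6°] simple-harmonic, h=-10: full span → s += -10 → s = 7.0000
seg 3 [136.6°–192.2°] uniform, h=13: full span → s += 13 → s = 20.0000
seg 4 [192.2°–276.4°] dwell: s stays 20.0000
seg 5 [276.4°–360°] simple-harmonic, h=-13: θ=317.6° here. β=41.2, B=83.6. -13/2·(1 − cos(π·0.4928)) = -6.3535 → s = 13.6465
radial distance = base radius + s = 33 + 13.6465 = 46.6465

46.6465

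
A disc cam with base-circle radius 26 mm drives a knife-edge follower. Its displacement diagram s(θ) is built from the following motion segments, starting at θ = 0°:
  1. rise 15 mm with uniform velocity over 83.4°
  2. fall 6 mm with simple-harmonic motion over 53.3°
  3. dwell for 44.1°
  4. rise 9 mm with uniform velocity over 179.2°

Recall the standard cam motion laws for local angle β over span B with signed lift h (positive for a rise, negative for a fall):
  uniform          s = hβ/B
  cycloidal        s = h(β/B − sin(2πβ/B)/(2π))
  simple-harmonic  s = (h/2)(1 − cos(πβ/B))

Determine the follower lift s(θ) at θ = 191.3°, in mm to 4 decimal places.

seg 1 [0°–83.4°] uniform, h=15: full span → s += 15 → s = 15.0000
seg 2 [83.4°–136.7°] simple-harmonic, h=-6: full span → s += -6 → s = 9.0000
seg 3 [136.7°–180.8°] dwell: s stays 9.0000
seg 4 [180.8°–360°] uniform, h=9: θ=191.3° here. β=10.5, B=179.2. 9·10.5/179.2 = 0.5273 → s = 9.5273

9.5273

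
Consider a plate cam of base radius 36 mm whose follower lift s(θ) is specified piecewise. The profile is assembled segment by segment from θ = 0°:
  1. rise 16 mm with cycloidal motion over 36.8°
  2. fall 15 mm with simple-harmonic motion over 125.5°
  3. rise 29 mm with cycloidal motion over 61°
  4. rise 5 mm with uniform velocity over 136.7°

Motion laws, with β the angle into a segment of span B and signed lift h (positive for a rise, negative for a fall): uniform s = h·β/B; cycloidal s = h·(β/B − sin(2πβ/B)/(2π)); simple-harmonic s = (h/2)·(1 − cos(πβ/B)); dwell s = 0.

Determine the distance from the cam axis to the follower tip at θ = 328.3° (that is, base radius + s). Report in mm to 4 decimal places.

seg 1 [0°–36.8°] cycloidal, h=16: full span → s += 16 → s = 16.0000
seg 2 [36.8°–162.3°] simple-harmonic, h=-15: full span → s += -15 → s = 1.0000
seg 3 [162.3°–223.3°] cycloidal, h=29: full span → s += 29 → s = 30.0000
seg 4 [223.3°–360°] uniform, h=5: θ=328.3° here. β=105, B=136.7. 5·105/136.7 = 3.8405 → s = 33.8405
radial distance = base radius + s = 36 + 33.8405 = 69.8405

69.8405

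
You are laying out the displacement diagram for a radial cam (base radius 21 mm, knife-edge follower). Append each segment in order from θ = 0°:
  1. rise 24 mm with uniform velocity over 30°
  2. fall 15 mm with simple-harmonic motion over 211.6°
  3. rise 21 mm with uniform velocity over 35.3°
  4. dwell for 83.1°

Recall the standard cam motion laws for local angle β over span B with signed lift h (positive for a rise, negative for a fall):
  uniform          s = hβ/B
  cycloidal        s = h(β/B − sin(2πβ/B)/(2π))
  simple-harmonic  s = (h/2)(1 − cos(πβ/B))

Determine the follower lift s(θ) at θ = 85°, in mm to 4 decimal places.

seg 1 [0°–30°] uniform, h=24: full span → s += 24 → s = 24.0000
seg 2 [30°–241.6°] simple-harmonic, h=-15: θ=85° here. β=55, B=211.6. -15/2·(1 − cos(π·0.2599)) = -2.3646 → s = 21.6354

21.6354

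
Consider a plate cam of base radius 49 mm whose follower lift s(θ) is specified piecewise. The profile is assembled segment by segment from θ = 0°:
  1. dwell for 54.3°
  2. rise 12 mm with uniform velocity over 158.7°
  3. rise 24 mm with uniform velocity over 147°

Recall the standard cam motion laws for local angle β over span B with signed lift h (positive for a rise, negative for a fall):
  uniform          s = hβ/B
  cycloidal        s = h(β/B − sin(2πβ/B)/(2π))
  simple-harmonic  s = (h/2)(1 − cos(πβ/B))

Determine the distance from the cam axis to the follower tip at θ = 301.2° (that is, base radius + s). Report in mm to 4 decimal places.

seg 1 [0°–54.3°] dwell: s stays 0.0000
seg 2 [54.3°–213°] uniform, h=12: full span → s += 12 → s = 12.0000
seg 3 [213°–360°] uniform, h=24: θ=301.2° here. β=88.2, B=147. 24·88.2/147 = 14.4000 → s = 26.4000
radial distance = base radius + s = 49 + 26.4000 = 75.4000

75.4000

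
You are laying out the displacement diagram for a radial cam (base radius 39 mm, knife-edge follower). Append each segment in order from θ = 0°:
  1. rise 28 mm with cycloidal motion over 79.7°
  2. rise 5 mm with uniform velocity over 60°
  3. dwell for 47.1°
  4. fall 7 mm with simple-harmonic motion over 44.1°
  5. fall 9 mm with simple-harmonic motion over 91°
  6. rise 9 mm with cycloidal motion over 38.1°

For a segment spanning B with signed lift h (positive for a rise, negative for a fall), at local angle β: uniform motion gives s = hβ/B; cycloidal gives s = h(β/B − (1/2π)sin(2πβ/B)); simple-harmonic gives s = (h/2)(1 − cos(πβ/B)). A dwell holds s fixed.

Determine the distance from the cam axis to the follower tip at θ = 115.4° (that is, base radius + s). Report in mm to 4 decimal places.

seg 1 [0°–79.7°] cycloidal, h=28: full span → s += 28 → s = 28.0000
seg 2 [79.7°–139.7°] uniform, h=5: θ=115.4° here. β=35.7, B=60. 5·35.7/60 = 2.9750 → s = 30.9750
radial distance = base radius + s = 39 + 30.9750 = 69.9750

69.9750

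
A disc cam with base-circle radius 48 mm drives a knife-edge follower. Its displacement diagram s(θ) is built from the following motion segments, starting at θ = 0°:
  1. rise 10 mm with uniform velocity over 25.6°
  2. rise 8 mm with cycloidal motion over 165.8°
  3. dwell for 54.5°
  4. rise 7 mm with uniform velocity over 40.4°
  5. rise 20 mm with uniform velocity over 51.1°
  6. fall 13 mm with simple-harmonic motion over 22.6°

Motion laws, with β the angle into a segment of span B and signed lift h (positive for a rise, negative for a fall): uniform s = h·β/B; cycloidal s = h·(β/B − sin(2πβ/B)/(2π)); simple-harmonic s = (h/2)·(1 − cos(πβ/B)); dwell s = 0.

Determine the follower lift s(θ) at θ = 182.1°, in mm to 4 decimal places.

seg 1 [0°–25.6°] uniform, h=10: full span → s += 10 → s = 10.0000
seg 2 [25.6°–191.4°] cycloidal, h=8: θ=182.1° here. β=156.5, B=165.8. 8·(0.9439 − sin(2π·0.9439)/(2π)) = 7.9908 → s = 17.9908

17.9908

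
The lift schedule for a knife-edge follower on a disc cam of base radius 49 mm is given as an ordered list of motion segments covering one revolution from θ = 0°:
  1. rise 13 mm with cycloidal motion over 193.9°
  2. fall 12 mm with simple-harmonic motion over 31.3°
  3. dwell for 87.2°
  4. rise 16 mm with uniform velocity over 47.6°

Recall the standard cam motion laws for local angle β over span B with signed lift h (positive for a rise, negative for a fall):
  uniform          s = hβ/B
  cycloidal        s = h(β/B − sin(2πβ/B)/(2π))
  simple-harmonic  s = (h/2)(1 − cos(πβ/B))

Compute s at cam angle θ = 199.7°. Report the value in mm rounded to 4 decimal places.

seg 1 [0°–193.9°] cycloidal, h=13: full span → s += 13 → s = 13.0000
seg 2 [193.9°–225.2°] simple-harmonic, h=-12: θ=199.7° here. β=5.8, B=31.3. -12/2·(1 − cos(π·0.1853)) = -0.9883 → s = 12.0117

12.0117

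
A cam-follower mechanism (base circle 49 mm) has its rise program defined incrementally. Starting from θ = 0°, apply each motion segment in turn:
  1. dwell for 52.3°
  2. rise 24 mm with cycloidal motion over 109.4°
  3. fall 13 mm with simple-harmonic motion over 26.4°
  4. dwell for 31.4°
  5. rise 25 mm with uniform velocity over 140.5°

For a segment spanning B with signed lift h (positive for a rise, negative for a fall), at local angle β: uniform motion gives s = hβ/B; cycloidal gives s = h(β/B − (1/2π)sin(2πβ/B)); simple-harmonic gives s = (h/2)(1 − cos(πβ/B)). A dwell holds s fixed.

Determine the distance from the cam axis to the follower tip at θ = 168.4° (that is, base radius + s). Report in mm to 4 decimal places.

seg 1 [0°–52.3°] dwell: s stays 0.0000
seg 2 [52.3°–161.7°] cycloidal, h=24: full span → s += 24 → s = 24.0000
seg 3 [161.7°–188.1°] simple-harmonic, h=-13: θ=168.4° here. β=6.7, B=26.4. -13/2·(1 − cos(π·0.2538)) = -1.9588 → s = 22.0412
radial distance = base radius + s = 49 + 22.0412 = 71.0412

71.0412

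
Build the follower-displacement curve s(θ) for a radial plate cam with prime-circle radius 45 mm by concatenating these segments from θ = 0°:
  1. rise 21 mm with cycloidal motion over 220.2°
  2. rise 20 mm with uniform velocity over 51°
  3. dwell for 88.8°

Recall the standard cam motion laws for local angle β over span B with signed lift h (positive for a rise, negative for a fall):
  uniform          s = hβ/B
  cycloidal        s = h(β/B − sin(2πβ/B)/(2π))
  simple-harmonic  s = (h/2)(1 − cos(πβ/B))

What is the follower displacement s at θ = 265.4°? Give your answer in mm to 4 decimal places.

seg 1 [0°–220.2°] cycloidal, h=21: full span → s += 21 → s = 21.0000
seg 2 [220.2°–271.2°] uniform, h=20: θ=265.4° here. β=45.2, B=51. 20·45.2/51 = 17.7255 → s = 38.7255

38.7255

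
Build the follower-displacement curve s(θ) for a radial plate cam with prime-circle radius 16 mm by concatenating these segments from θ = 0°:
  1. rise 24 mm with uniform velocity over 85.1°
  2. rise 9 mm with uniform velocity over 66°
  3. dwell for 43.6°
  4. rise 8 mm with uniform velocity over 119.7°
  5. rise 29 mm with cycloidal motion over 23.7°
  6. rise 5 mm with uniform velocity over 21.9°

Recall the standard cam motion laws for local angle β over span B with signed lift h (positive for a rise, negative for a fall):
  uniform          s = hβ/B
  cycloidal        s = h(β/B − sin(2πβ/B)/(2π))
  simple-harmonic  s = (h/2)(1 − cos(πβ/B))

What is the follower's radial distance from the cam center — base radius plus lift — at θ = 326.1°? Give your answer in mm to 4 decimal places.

seg 1 [0°–85.1°] uniform, h=24: full span → s += 24 → s = 24.0000
seg 2 [85.1°–151.1°] uniform, h=9: full span → s += 9 → s = 33.0000
seg 3 [151.1°–194.7°] dwell: s stays 33.0000
seg 4 [194.7°–314.4°] uniform, h=8: full span → s += 8 → s = 41.0000
seg 5 [314.4°–338.1°] cycloidal, h=29: θ=326.1° here. β=11.7, B=23.7. 29·(0.4937 − sin(2π·0.4937)/(2π)) = 14.1330 → s = 55.1330
radial distance = base radius + s = 16 + 55.1330 = 71.1330

71.1330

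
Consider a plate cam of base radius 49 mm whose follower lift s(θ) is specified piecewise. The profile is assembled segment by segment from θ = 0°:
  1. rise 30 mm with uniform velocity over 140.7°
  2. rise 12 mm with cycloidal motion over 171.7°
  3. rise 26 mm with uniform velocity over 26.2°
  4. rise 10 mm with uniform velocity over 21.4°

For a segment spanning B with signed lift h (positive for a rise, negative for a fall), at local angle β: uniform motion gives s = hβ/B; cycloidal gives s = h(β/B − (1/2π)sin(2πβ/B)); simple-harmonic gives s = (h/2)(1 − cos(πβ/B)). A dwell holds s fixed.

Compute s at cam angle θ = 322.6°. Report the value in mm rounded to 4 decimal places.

seg 1 [0°–140.7°] uniform, h=30: full span → s += 30 → s = 30.0000
seg 2 [140.7°–312.4°] cycloidal, h=12: full span → s += 12 → s = 42.0000
seg 3 [312.4°–338.6°] uniform, h=26: θ=322.6° here. β=10.2, B=26.2. 26·10.2/26.2 = 10.1221 → s = 52.1221

52.1221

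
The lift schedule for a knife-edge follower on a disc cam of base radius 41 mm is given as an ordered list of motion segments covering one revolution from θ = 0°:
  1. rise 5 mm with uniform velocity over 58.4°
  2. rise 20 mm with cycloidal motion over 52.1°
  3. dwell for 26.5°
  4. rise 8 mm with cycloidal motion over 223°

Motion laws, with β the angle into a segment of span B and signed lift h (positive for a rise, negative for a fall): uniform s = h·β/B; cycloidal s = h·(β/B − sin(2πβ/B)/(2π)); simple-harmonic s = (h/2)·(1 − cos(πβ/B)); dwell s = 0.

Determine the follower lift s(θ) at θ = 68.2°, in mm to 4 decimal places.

seg 1 [0°–58.4°] uniform, h=5: full span → s += 5 → s = 5.0000
seg 2 [58.4°–110.5°] cycloidal, h=20: θ=68.2° here. β=9.8, B=52.1. 20·(0.1881 − sin(2π·0.1881)/(2π)) = 0.8166 → s = 5.8166

5.8166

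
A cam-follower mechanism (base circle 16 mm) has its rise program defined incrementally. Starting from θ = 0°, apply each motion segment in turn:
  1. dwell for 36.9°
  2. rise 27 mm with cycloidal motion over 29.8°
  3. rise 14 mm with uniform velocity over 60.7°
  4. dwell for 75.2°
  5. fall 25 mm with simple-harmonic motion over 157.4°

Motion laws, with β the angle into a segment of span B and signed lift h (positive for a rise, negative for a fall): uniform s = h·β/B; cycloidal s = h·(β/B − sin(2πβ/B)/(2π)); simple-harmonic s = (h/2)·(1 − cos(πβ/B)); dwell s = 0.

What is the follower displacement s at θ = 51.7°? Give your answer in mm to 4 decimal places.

seg 1 [0°–36.9°] dwell: s stays 0.0000
seg 2 [36.9°–66.7°] cycloidal, h=27: θ=51.7° here. β=14.8, B=29.8. 27·(0.4966 − sin(2π·0.4966)/(2π)) = 13.3188 → s = 13.3188

13.3188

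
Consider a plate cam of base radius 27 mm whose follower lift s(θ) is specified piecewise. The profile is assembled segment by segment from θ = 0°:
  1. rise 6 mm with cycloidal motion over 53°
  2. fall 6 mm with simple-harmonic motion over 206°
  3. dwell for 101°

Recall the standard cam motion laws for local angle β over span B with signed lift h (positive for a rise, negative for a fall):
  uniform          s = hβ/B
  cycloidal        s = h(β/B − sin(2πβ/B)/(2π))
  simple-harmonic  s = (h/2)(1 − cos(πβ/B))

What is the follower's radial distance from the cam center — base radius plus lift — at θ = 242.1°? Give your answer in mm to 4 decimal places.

seg 1 [0°–53°] cycloidal, h=6: full span → s += 6 → s = 6.0000
seg 2 [53°–259°] simple-harmonic, h=-6: θ=242.1° here. β=189.1, B=206. -6/2·(1 − cos(π·0.9180)) = -5.9009 → s = 0.0991
radial distance = base radius + s = 27 + 0.0991 = 27.0991

27.0991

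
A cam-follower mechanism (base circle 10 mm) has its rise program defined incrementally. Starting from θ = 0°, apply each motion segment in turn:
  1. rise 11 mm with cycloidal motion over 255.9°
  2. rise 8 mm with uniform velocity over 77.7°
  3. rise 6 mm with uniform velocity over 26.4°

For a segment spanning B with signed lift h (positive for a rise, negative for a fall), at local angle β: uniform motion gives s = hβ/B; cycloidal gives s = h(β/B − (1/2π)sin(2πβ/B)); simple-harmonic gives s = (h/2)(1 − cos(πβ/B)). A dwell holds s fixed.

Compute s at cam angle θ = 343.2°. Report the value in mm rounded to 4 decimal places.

seg 1 [0°–255.9°] cycloidal, h=11: full span → s += 11 → s = 11.0000
seg 2 [255.9°–333.6°] uniform, h=8: full span → s += 8 → s = 19.0000
seg 3 [333.6°–360°] uniform, h=6: θ=343.2° here. β=9.6, B=26.4. 6·9.6/26.4 = 2.1818 → s = 21.1818

21.1818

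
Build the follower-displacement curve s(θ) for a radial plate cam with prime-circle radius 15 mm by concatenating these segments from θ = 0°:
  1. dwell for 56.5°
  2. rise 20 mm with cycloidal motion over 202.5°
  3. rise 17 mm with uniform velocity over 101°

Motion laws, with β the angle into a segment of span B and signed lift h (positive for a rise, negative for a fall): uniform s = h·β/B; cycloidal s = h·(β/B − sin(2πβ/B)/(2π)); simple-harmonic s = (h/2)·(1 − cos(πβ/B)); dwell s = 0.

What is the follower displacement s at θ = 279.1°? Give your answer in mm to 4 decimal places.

seg 1 [0°–56.5°] dwell: s stays 0.0000
seg 2 [56.5°–259°] cycloidal, h=20: full span → s += 20 → s = 20.0000
seg 3 [259°–360°] uniform, h=17: θ=279.1° here. β=20.1, B=101. 17·20.1/101 = 3.3832 → s = 23.3832

23.3832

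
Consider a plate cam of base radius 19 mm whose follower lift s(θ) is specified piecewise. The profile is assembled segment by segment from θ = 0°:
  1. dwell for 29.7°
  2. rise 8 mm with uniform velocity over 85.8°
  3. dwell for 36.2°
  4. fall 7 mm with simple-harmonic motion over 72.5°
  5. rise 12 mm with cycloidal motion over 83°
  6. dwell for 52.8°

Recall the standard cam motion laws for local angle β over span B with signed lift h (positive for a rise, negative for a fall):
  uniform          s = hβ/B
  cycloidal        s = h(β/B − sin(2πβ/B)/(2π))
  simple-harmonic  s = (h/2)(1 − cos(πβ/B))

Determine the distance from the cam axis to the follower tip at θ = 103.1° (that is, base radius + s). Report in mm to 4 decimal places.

seg 1 [0°–29.7°] dwell: s stays 0.0000
seg 2 [29.7°–115.5°] uniform, h=8: θ=103.1° here. β=73.4, B=85.8. 8·73.4/85.8 = 6.8438 → s = 6.8438
radial distance = base radius + s = 19 + 6.8438 = 25.8438

25.8438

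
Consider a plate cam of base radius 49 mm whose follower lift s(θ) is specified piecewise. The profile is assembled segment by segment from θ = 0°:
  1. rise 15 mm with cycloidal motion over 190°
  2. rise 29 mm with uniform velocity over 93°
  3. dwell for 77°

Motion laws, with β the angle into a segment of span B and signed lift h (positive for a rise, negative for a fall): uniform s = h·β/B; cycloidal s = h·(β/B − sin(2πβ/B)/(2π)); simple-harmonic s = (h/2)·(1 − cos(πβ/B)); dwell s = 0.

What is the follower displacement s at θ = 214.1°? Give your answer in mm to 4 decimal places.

seg 1 [0°–190°] cycloidal, h=15: full span → s += 15 → s = 15.0000
seg 2 [190°–283°] uniform, h=29: θ=214.1° here. β=24.1, B=93. 29·24.1/93 = 7.5151 → s = 22.5151

22.5151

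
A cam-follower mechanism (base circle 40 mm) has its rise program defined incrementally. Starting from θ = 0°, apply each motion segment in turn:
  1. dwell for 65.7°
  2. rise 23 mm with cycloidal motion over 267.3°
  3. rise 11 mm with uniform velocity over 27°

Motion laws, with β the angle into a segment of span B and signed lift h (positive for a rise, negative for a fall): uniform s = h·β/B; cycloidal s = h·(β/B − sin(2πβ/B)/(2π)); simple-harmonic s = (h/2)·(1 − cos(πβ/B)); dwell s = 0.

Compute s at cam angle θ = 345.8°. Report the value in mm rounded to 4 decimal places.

seg 1 [0°–65.7°] dwell: s stays 0.0000
seg 2 [65.7°–333°] cycloidal, h=23: full span → s += 23 → s = 23.0000
seg 3 [333°–360°] uniform, h=11: θ=345.8° here. β=12.8, B=27. 11·12.8/27 = 5.2148 → s = 28.2148

28.2148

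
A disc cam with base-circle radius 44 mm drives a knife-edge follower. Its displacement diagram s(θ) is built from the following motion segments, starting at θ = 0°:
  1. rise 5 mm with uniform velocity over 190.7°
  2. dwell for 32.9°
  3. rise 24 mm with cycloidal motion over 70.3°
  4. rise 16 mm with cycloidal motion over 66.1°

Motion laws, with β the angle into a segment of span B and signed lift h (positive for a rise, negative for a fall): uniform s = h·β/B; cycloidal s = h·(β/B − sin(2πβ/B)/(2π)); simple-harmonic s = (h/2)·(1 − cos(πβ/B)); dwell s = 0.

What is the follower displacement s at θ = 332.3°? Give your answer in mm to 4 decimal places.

seg 1 [0°–190.7°] uniform, h=5: full span → s += 5 → s = 5.0000
seg 2 [190.7°–223.6°] dwell: s stays 5.0000
seg 3 [223.6°–293.9°] cycloidal, h=24: full span → s += 24 → s = 29.0000
seg 4 [293.9°–360°] cycloidal, h=16: θ=332.3° here. β=38.4, B=66.1. 16·(0.5809 − sin(2π·0.5809)/(2π)) = 10.5349 → s = 39.5349

39.5349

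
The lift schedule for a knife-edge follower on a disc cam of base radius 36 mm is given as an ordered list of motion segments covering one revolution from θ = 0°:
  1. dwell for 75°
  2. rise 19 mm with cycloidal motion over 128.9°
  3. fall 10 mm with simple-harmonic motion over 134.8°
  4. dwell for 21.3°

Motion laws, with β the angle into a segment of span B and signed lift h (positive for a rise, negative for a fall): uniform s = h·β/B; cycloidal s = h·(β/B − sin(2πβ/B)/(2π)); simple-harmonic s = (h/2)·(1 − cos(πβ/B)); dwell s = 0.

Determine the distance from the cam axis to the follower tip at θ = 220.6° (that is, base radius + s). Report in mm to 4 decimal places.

seg 1 [0°–75°] dwell: s stays 0.0000
seg 2 [75°–203.9°] cycloidal, h=19: full span → s += 19 → s = 19.0000
seg 3 [203.9°–338.7°] simple-harmonic, h=-10: θ=220.6° here. β=16.7, B=134.8. -10/2·(1 − cos(π·0.1239)) = -0.3739 → s = 18.6261
radial distance = base radius + s = 36 + 18.6261 = 54.6261

54.6261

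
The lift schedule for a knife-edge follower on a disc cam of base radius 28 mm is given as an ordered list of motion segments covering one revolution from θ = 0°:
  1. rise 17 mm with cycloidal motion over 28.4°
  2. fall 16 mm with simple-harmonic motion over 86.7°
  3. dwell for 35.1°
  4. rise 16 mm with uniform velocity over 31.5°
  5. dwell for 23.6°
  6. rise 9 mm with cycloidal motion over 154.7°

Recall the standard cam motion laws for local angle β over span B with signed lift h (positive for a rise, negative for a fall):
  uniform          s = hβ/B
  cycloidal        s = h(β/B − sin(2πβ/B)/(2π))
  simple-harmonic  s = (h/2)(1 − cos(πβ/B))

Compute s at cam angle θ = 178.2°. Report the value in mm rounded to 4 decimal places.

seg 1 [0°–28.4°] cycloidal, h=17: full span → s += 17 → s = 17.0000
seg 2 [28.4°–115.1°] simple-harmonic, h=-16: full span → s += -16 → s = 1.0000
seg 3 [115.1°–150.2°] dwell: s stays 1.0000
seg 4 [150.2°–181.7°] uniform, h=16: θ=178.2° here. β=28, B=31.5. 16·28/31.5 = 14.2222 → s = 15.2222

15.2222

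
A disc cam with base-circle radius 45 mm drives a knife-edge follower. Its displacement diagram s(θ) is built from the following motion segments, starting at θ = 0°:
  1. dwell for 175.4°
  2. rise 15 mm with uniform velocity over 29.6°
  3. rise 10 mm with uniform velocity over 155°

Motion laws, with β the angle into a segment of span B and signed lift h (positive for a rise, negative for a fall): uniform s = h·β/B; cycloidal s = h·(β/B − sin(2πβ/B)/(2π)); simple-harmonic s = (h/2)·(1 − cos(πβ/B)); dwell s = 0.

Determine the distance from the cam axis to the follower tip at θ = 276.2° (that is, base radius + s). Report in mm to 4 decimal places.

seg 1 [0°–175.4°] dwell: s stays 0.0000
seg 2 [175.4°–205°] uniform, h=15: full span → s += 15 → s = 15.0000
seg 3 [205°–360°] uniform, h=10: θ=276.2° here. β=71.2, B=155. 10·71.2/155 = 4.5935 → s = 19.5935
radial distance = base radius + s = 45 + 19.5935 = 64.5935

64.5935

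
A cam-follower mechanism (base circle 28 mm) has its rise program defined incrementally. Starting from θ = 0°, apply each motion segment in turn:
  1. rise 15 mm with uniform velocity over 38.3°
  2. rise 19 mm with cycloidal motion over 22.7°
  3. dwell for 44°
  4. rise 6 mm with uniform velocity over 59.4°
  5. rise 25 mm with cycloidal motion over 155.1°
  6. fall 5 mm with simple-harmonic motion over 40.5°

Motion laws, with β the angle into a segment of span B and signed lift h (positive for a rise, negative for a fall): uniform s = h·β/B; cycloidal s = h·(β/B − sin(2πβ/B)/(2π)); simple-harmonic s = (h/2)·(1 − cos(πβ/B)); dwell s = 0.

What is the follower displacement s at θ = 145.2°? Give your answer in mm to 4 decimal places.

seg 1 [0°–38.3°] uniform, h=15: full span → s += 15 → s = 15.0000
seg 2 [38.3°–61°] cycloidal, h=19: full span → s += 19 → s = 34.0000
seg 3 [61°–105°] dwell: s stays 34.0000
seg 4 [105°–164.4°] uniform, h=6: θ=145.2° here. β=40.2, B=59.4. 6·40.2/59.4 = 4.0606 → s = 38.0606

38.0606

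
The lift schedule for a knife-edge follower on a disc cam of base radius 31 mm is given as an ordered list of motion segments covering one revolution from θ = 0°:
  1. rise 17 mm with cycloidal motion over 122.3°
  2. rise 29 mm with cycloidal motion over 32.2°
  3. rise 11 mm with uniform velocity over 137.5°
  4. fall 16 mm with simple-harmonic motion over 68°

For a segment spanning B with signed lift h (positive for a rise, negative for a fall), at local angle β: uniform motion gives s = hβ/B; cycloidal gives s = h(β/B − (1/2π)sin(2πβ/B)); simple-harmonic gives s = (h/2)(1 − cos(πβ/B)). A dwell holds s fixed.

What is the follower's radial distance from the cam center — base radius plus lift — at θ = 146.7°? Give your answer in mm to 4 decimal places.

seg 1 [0°–122.3°] cycloidal, h=17: full span → s += 17 → s = 17.0000
seg 2 [122.3°–154.5°] cycloidal, h=29: θ=146.7° here. β=24.4, B=32.2. 29·(0.7578 − sin(2π·0.7578)/(2π)) = 26.5852 → s = 43.5852
radial distance = base radius + s = 31 + 43.5852 = 74.5852

74.5852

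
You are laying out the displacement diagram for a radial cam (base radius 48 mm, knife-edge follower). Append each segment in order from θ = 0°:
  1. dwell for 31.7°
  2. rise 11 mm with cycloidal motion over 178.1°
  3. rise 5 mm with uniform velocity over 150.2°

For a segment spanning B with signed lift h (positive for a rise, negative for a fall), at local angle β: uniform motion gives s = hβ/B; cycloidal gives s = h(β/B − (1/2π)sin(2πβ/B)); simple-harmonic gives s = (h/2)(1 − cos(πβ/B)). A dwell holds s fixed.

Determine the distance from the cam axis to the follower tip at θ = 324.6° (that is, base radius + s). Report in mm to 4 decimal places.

seg 1 [0°–31.7°] dwell: s stays 0.0000
seg 2 [31.7°–209.8°] cycloidal, h=11: full span → s += 11 → s = 11.0000
seg 3 [209.8°–360°] uniform, h=5: θ=324.6° here. β=114.8, B=150.2. 5·114.8/150.2 = 3.8216 → s = 14.8216
radial distance = base radius + s = 48 + 14.8216 = 62.8216

62.8216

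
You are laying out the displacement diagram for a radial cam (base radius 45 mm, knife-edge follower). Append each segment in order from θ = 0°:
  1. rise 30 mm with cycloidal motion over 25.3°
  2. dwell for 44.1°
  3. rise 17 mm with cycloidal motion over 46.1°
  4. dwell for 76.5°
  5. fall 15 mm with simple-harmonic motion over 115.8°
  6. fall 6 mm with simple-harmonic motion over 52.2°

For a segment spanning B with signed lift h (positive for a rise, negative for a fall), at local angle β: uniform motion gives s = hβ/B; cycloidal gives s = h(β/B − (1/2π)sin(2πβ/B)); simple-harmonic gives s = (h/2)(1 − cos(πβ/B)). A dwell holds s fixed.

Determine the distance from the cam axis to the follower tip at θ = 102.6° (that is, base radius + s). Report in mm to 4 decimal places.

seg 1 [0°–25.3°] cycloidal, h=30: full span → s += 30 → s = 30.0000
seg 2 [25.3°–69.4°] dwell: s stays 30.0000
seg 3 [69.4°–115.5°] cycloidal, h=17: θ=102.6° here. β=33.2, B=46.1. 17·(0.7202 − sin(2π·0.7202)/(2π)) = 14.9012 → s = 44.9012
radial distance = base radius + s = 45 + 44.9012 = 89.9012

89.9012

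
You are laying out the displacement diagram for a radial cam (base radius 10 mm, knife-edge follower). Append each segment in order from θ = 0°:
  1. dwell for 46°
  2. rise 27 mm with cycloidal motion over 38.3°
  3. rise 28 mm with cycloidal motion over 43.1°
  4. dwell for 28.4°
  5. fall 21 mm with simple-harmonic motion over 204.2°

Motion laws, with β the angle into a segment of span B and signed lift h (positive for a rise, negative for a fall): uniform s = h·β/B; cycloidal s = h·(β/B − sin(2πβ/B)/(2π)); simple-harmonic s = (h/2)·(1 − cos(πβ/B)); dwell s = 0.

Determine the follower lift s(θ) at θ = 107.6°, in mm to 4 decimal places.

seg 1 [0°–46°] dwell: s stays 0.0000
seg 2 [46°–84.3°] cycloidal, h=27: full span → s += 27 → s = 27.0000
seg 3 [84.3°–127.4°] cycloidal, h=28: θ=107.6° here. β=23.3, B=43.1. 28·(0.5406 − sin(2π·0.5406)/(2π)) = 16.2615 → s = 43.2615

43.2615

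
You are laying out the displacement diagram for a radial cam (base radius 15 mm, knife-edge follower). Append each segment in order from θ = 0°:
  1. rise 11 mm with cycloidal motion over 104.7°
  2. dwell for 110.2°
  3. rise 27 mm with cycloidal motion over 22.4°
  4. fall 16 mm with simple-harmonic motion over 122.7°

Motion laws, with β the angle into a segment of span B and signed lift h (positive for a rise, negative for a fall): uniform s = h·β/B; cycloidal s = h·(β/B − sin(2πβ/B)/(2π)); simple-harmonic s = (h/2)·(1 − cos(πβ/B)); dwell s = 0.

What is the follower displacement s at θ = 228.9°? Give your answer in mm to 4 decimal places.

seg 1 [0°–104.7°] cycloidal, h=11: full span → s += 11 → s = 11.0000
seg 2 [104.7°–214.9°] dwell: s stays 11.0000
seg 3 [214.9°–237.3°] cycloidal, h=27: θ=228.9° here. β=14, B=22.4. 27·(0.6250 − sin(2π·0.6250)/(2π)) = 19.9136 → s = 30.9136

30.9136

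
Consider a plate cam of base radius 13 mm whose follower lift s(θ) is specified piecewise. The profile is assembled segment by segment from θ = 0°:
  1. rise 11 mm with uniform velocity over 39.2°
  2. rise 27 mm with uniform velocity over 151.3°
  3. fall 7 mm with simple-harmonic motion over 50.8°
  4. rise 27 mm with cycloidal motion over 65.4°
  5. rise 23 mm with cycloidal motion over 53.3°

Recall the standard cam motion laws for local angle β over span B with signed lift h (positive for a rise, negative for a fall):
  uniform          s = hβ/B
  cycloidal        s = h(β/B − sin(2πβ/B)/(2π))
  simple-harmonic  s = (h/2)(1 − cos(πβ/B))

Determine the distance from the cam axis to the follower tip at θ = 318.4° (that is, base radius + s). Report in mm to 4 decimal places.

seg 1 [0°–39.2°] uniform, h=11: full span → s += 11 → s = 11.0000
seg 2 [39.2°–190.5°] uniform, h=27: full span → s += 27 → s = 38.0000
seg 3 [190.5°–241.3°] simple-harmonic, h=-7: full span → s += -7 → s = 31.0000
seg 4 [241.3°–306.7°] cycloidal, h=27: full span → s += 27 → s = 58.0000
seg 5 [306.7°–360°] cycloidal, h=23: θ=318.4° here. β=11.7, B=53.3. 23·(0.2195 − sin(2π·0.2195)/(2π)) = 1.4552 → s = 59.4552
radial distance = base radius + s = 13 + 59.4552 = 72.4552

72.4552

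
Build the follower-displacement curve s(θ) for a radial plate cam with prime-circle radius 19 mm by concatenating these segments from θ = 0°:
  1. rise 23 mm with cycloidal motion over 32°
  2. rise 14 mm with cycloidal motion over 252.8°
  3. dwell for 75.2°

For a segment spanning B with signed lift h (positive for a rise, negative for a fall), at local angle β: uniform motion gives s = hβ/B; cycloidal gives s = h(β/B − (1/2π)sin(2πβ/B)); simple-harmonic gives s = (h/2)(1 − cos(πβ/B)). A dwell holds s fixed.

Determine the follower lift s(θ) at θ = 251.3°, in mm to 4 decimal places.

seg 1 [0°–32°] cycloidal, h=23: full span → s += 23 → s = 23.0000
seg 2 [32°–284.8°] cycloidal, h=14: θ=251.3° here. β=219.3, B=252.8. 14·(0.8675 − sin(2π·0.8675)/(2π)) = 13.7930 → s = 36.7930

36.7930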